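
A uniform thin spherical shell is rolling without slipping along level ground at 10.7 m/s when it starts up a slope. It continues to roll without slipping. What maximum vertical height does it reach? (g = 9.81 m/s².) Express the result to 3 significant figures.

The moment of inertia is (2/3)MR², giving k ≡ I/(MR²) = 2/3.
Since it rolls without slipping, ω = v/R and KE = ½Mv² + ½Iω² = ½(1+k)Mv² = (5/6)Mv².
At the top the kinetic energy is zero, so (5/6)Mv₀² = Mgh.
Thus h = (1+k)v₀²/(2g) = 1.667 × 10.7² / (2 × 9.81) ≈ 9.73 m.

h ≈ 9.73 m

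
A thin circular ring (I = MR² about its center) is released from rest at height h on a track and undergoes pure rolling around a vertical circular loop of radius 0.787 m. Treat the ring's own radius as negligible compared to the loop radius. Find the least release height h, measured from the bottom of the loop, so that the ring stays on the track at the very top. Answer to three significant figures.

The moment of inertia is MR², giving k ≡ I/(MR²) = 1.
At the top of the loop, the minimum-contact condition is Mg = Mv_top²/r, so v_top² = gr.
With ω = v/R, the kinetic energy at speed v is ½(1+k)Mv² = Mv².
Energy conservation from release (height h) to the top (height 2r): Mgh = Mg(2r) + M·gr.
Thus h_min = 2r + (1+k)r/2 = r(2 + 2/2) = 0.787 × 3 ≈ 2.36 m.

h_min ≈ 2.36 m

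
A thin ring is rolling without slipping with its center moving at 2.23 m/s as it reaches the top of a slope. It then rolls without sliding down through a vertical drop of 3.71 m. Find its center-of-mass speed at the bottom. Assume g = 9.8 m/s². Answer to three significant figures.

v ≈ 6.43 m/s

For this body I = MR², i.e. k = I/(MR²) = 1.
Pure rolling means v = ωR; then KE = ½Mv² + ½I(v/R)² = ½(1+k)Mv² = Mv².
Conserving energy between top and bottom: Mv² = Mv₀² + Mgh, hence v² = v₀² + 2gh/(1+k).
v = √(2.23² + 2×9.8×3.71/2) = √41.33 ≈ 6.43 m/s.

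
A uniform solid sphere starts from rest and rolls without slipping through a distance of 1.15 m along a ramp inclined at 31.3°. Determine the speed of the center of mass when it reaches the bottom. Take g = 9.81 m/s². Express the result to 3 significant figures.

For this body I = (2/5)MR², i.e. k = I/(MR²) = 0.4.
Pure rolling means v = ωR; then KE = ½Mv² + ½I(v/R)² = ½(1+k)Mv² = (7/10)Mv².
The vertical drop is h = L sinθ = 1.15 × sin31.3° = 0.5974 m.
Energy conservation: Mgh = (7/10)Mv², so v = √(2gh/(1+k)) = √(2 × 9.81 × 0.5974 / 1.4) ≈ 2.89 m/s.

v ≈ 2.89 m/s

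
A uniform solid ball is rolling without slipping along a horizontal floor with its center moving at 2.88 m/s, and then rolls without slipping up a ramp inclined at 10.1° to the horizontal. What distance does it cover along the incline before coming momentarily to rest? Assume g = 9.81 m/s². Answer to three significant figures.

For this body I = (2/5)MR², i.e. k = I/(MR²) = 0.4.
The rolling condition ω = v/R makes the rotational term ½I(v/R)² = ½kMv², so KE_total = ½(1+k)Mv² = (7/10)Mv².
Setting this equal to Mgh gives the vertical rise h = (1+k)v₀²/(2g) = 1.4×2.88²/(2×9.81) = 0.5919 m.
The distance along the slope is d = h/sinθ = 0.5919/sin10.1° ≈ 3.37 m.

d ≈ 3.37 m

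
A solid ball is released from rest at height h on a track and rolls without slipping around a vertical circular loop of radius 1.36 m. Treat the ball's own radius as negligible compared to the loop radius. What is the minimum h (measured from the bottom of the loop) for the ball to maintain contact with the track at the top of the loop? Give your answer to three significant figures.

h_min ≈ 3.67 m

For this body I = (2/5)MR², i.e. k = I/(MR²) = 0.4.
At the top of the loop, the minimum-contact condition is Mg = Mv_top²/r, so v_top² = gr.
With ω = v/R, the kinetic energy at speed v is ½(1+k)Mv² = (7/10)Mv².
Energy conservation from release (height h) to the top (height 2r): Mgh = Mg(2r) + (7/10)M·gr.
Thus h_min = 2r + (1+k)r/2 = r(2 + 1.4/2) = 1.36 × 2.7 ≈ 3.67 m.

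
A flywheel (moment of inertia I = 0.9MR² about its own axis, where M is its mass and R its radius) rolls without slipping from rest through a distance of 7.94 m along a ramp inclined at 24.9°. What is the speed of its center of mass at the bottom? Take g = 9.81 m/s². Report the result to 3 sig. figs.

With I = 0.9MR², the ratio k = I/(MR²) is 0.9.
Rolling without slipping gives ω = v/R, so the total kinetic energy is ½Mv² + ½Iω² = ½(1+k)Mv² = (19/20)Mv².
The vertical drop is h = L sinθ = 7.94 × sin24.9° = 3.343 m.
Setting Mgh = (19/20)Mv² gives v = √(2gh/(1+k)) = √(2·9.81·3.343/1.9) ≈ 5.88 m/s.

v ≈ 5.88 m/s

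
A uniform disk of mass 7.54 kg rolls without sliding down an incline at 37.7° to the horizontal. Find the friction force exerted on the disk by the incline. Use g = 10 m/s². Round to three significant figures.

f ≈ 15.4 N

Here I = (1/2)MR², so the shape factor k = I/(MR²) = 0.5.
Along the incline Mg sinθ − f = Ma, and torque about the center fR = Iα = kMR²(a/R) gives f = kMa.
Combining, a = g sinθ/(1+k) and f = kMa = kMg sinθ/(1+k).
f = 0.5 × 7.54 × 10 × sin37.7° / 1.5 ≈ 15.4 N.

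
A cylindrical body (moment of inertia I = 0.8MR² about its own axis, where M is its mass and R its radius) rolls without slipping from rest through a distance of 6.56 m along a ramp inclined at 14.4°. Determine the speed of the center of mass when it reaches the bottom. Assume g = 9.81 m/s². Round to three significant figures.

The moment of inertia is 0.8MR², giving k ≡ I/(MR²) = 0.8.
Rolling without slipping gives ω = v/R, so the total kinetic energy is ½Mv² + ½Iω² = ½(1+k)Mv² = (9/10)Mv².
The vertical drop is h = L sinθ = 6.56 × sin14.4° = 1.631 m.
Setting Mgh = (9/10)Mv² gives v = √(2gh/(1+k)) = √(2·9.81·1.631/1.8) ≈ 4.22 m/s.

v ≈ 4.22 m/s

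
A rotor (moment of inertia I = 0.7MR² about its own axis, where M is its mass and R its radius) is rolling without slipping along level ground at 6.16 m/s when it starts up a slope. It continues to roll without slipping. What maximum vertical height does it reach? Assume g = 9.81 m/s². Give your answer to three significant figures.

With I = 0.7MR², the ratio k = I/(MR²) is 0.7.
Since it rolls without slipping, ω = v/R and KE = ½Mv² + ½Iω² = ½(1+k)Mv² = (17/20)Mv².
At the top the kinetic energy is zero, so (17/20)Mv₀² = Mgh.
Thus h = (1+k)v₀²/(2g) = 1.7 × 6.16² / (2 × 9.81) ≈ 3.29 m.

h ≈ 3.29 m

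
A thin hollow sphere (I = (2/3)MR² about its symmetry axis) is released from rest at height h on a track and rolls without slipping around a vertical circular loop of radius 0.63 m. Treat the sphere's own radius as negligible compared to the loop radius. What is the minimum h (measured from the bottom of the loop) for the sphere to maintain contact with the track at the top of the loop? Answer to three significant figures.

For this body I = (2/3)MR², i.e. k = I/(MR²) = 2/3.
At the top of the loop, the minimum-contact condition is Mg = Mv_top²/r, so v_top² = gr.
With ω = v/R, the kinetic energy at speed v is ½(1+k)Mv² = (5/6)Mv².
Energy conservation from release (height h) to the top (height 2r): Mgh = Mg(2r) + (5/6)M·gr.
Thus h_min = 2r + (1+k)r/2 = r(2 + 1.667/2) = 0.63 × 2.833 ≈ 1.79 m.

h_min ≈ 1.79 m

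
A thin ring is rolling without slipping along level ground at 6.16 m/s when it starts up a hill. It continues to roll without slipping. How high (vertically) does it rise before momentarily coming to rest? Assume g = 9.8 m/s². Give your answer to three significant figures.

With I = MR², the ratio k = I/(MR²) is 1.
Rolling without slipping gives ω = v/R, so the total kinetic energy is ½Mv² + ½Iω² = ½(1+k)Mv² = Mv².
All of this converts to potential energy at the highest point: Mv₀² = Mgh.
Thus h = (1+k)v₀²/(2g) = 2 × 6.16² / (2 × 9.8) ≈ 3.87 m.

h ≈ 3.87 m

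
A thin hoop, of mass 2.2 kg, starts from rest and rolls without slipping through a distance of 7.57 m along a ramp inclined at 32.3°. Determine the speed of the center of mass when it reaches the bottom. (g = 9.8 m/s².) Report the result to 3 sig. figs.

v ≈ 6.30 m/s

With I = MR², the ratio k = I/(MR²) is 1.
Rolling without slipping gives ω = v/R, so the total kinetic energy is ½Mv² + ½Iω² = ½(1+k)Mv² = Mv².
The vertical drop is h = L sinθ = 7.57 × sin32.3° = 4.045 m.
Setting Mgh = Mv² gives v = √(2gh/(1+k)) = √(2·9.8·4.045/2) ≈ 6.30 m/s.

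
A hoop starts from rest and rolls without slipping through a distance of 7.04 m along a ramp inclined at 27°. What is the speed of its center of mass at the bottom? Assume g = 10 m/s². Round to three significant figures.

With I = MR², the ratio k = I/(MR²) is 1.
Rolling without slipping gives ω = v/R, so the total kinetic energy is ½Mv² + ½Iω² = ½(1+k)Mv² = Mv².
The vertical drop is h = L sinθ = 7.04 × sin27° = 3.196 m.
Setting Mgh = Mv² gives v = √(2gh/(1+k)) = √(2·10·3.196/2) ≈ 5.65 m/s.

v ≈ 5.65 m/s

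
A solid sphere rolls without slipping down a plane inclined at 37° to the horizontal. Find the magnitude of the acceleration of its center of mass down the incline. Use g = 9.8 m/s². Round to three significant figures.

With I = (2/5)MR², the ratio k = I/(MR²) is 0.4.
Translational: Mg sinθ − f = Ma. Rotational about the CM: fR = Iα = kMRa, so f = kMa.
Eliminating f: Mg sinθ = (1+k)Ma, so a = g sinθ/(1+k) = 9.8 × sin37° / 1.4 ≈ 4.21 m/s².

a ≈ 4.21 m/s²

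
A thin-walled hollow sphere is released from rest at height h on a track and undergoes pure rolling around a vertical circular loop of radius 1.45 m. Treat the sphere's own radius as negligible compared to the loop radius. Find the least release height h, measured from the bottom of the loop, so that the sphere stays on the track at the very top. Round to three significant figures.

h_min ≈ 4.11 m

For this body I = (2/3)MR², i.e. k = I/(MR²) = 2/3.
At the top, contact is just lost when gravity alone supplies the centripetal force: Mg = Mv_top²/r, i.e. v_top² = gr.
With ω = v/R, the kinetic energy at speed v is ½(1+k)Mv² = (5/6)Mv².
Energy conservation from release (height h) to the top (height 2r): Mgh = Mg(2r) + (5/6)M·gr.
Thus h_min = 2r + (1+k)r/2 = r(2 + 1.667/2) = 1.45 × 2.833 ≈ 4.11 m.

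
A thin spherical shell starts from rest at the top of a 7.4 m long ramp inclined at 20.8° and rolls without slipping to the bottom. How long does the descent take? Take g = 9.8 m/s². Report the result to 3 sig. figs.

For this body I = (2/3)MR², i.e. k = I/(MR²) = 2/3.
Along the incline Mg sinθ − f = Ma, and torque about the center fR = Iα = kMR²(a/R) gives f = kMa.
Hence a = g sinθ/(1+k) = 9.8×sin20.8°/1.667 = 2.088 m/s².
Starting from rest, L = ½at², so t = √(2L/a) = √(2×7.4/2.088) ≈ 2.66 s.

t ≈ 2.66 s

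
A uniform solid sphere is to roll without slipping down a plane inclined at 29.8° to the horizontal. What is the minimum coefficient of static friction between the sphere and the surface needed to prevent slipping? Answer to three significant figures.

μ_min ≈ 0.164

Here I = (2/5)MR², so the shape factor k = I/(MR²) = 0.4.
Translational: Mg sinθ − f = Ma. Rotational about the CM: fR = Iα = kMRa, so f = kMa.
These give a = g sinθ/(1+k) and the required friction f = kMg sinθ/(1+k).
The normal force is N = Mg cosθ, so μ_min = f/N = k tanθ/(1+k).
μ_min = 0.4 × tan29.8° / 1.4 ≈ 0.164.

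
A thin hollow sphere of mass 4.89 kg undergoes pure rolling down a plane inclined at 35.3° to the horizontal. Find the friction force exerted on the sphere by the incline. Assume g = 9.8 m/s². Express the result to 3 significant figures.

With I = (2/3)MR², the ratio k = I/(MR²) is 2/3.
Translational: Mg sinθ − f = Ma. Rotational about the CM: fR = Iα = kMRa, so f = kMa.
Combining, a = g sinθ/(1+k) and f = kMa = kMg sinθ/(1+k).
f = (2/3) × 4.89 × 9.8 × sin35.3° / 1.667 ≈ 11.1 N.

f ≈ 11.1 N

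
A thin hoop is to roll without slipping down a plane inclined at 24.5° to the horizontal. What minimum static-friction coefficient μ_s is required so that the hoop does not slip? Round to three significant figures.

Here I = MR², so the shape factor k = I/(MR²) = 1.
Newton's second law down the slope: Mg sinθ − f = Ma. The torque equation fR = Iα (with α = a/R) gives f = kMa.
These give a = g sinθ/(1+k) and the required friction f = kMg sinθ/(1+k).
With N = Mg cosθ, the no-slip condition f ≤ μN gives μ_min = f/N = k tanθ/(1+k).
μ_min = 1 × tan24.5° / 2 ≈ 0.228.

μ_min ≈ 0.228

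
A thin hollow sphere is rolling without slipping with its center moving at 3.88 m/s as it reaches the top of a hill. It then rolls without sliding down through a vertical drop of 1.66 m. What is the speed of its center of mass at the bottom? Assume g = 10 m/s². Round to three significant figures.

v ≈ 5.91 m/s

With I = (2/3)MR², the ratio k = I/(MR²) is 2/3.
Pure rolling means v = ωR; then KE = ½Mv² + ½I(v/R)² = ½(1+k)Mv² = (5/6)Mv².
Conserving energy between top and bottom: (5/6)Mv² = (5/6)Mv₀² + Mgh, hence v² = v₀² + 2gh/(1+k).
v = √(3.88² + 2×10×1.66/1.667) = √34.97 ≈ 5.91 m/s.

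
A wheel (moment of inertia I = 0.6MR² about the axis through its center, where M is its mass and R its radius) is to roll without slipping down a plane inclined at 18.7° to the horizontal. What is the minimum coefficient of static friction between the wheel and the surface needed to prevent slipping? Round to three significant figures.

For this body I = 0.6MR², i.e. k = I/(MR²) = 0.6.
Along the incline Mg sinθ − f = Ma, and torque about the center fR = Iα = kMR²(a/R) gives f = kMa.
These give a = g sinθ/(1+k) and the required friction f = kMg sinθ/(1+k).
With N = Mg cosθ, the no-slip condition f ≤ μN gives μ_min = f/N = k tanθ/(1+k).
μ_min = 0.6 × tan18.7° / 1.6 ≈ 0.127.

μ_min ≈ 0.127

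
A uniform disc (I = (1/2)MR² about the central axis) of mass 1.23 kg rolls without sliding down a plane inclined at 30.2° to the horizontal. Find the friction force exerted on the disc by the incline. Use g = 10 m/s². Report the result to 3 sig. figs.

Here I = (1/2)MR², so the shape factor k = I/(MR²) = 0.5.
Newton's second law down the slope: Mg sinθ − f = Ma. The torque equation fR = Iα (with α = a/R) gives f = kMa.
Combining, a = g sinθ/(1+k) and f = kMa = kMg sinθ/(1+k).
f = 0.5 × 1.23 × 10 × sin30.2° / 1.5 ≈ 2.06 N.

f ≈ 2.06 N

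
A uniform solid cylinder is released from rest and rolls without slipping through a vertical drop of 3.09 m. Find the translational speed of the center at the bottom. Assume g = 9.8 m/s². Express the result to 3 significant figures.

With I = (1/2)MR², the ratio k = I/(MR²) is 0.5.
Since it rolls without slipping, ω = v/R and KE = ½Mv² + ½Iω² = ½(1+k)Mv² = (3/4)Mv².
Energy conservation: Mgh = (3/4)Mv², so v = √(2gh/(1+k)) = √(2 × 9.8 × 3.09 / 1.5) ≈ 6.35 m/s.

v ≈ 6.35 m/s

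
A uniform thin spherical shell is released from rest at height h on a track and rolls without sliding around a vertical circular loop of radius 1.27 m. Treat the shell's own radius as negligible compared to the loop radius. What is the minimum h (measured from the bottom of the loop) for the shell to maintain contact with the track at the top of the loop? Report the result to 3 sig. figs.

For this body I = (2/3)MR², i.e. k = I/(MR²) = 2/3.
At the top, contact is just lost when gravity alone supplies the centripetal force: Mg = Mv_top²/r, i.e. v_top² = gr.
With ω = v/R, the kinetic energy at speed v is ½(1+k)Mv² = (5/6)Mv².
Energy conservation from release (height h) to the top (height 2r): Mgh = Mg(2r) + (5/6)M·gr.
Thus h_min = 2r + (1+k)r/2 = r(2 + 1.667/2) = 1.27 × 2.833 ≈ 3.60 m.

h_min ≈ 3.60 m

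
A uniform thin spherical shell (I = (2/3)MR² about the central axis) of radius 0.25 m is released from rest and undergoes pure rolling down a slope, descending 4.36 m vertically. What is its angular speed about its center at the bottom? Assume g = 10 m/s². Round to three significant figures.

ω ≈ 28.9 rad/s

With I = (2/3)MR², the ratio k = I/(MR²) is 2/3.
Rolling without slipping gives ω = v/R, so the total kinetic energy is ½Mv² + ½Iω² = ½(1+k)Mv² = (5/6)Mv².
Energy conservation Mgh = ½(1+k)Mv² gives v = √(2gh/(1+k)) = √(2 × 10 × 4.36 / 1.667) = 7.233 m/s.
Then ω = v/R = 7.233 / 0.25 ≈ 28.9 rad/s.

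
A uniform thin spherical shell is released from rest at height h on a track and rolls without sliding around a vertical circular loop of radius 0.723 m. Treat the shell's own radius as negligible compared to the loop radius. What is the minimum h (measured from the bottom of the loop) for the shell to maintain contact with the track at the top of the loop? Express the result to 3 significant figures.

With I = (2/3)MR², the ratio k = I/(MR²) is 2/3.
At the top of the loop, the minimum-contact condition is Mg = Mv_top²/r, so v_top² = gr.
With ω = v/R, the kinetic energy at speed v is ½(1+k)Mv² = (5/6)Mv².
Energy conservation from release (height h) to the top (height 2r): Mgh = Mg(2r) + (5/6)M·gr.
Thus h_min = 2r + (1+k)r/2 = r(2 + 1.667/2) = 0.723 × 2.833 ≈ 2.05 m.

h_min ≈ 2.05 m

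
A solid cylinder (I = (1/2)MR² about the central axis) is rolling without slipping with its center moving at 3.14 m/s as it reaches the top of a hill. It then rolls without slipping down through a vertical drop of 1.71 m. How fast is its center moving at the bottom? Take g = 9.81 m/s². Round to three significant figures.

With I = (1/2)MR², the ratio k = I/(MR²) is 0.5.
Rolling without slipping gives ω = v/R, so the total kinetic energy is ½Mv² + ½Iω² = ½(1+k)Mv² = (3/4)Mv².
Conserving energy between top and bottom: (3/4)Mv² = (3/4)Mv₀² + Mgh, hence v² = v₀² + 2gh/(1+k).
v = √(3.14² + 2×9.81×1.71/1.5) = √32.23 ≈ 5.68 m/s.

v ≈ 5.68 m/s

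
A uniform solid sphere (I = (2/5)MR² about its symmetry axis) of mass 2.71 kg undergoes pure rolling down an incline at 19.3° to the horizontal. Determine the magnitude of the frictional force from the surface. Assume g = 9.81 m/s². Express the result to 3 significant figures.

f ≈ 2.51 N

Here I = (2/5)MR², so the shape factor k = I/(MR²) = 0.4.
Translational: Mg sinθ − f = Ma. Rotational about the CM: fR = Iα = kMRa, so f = kMa.
Combining, a = g sinθ/(1+k) and f = kMa = kMg sinθ/(1+k).
f = 0.4 × 2.71 × 9.81 × sin19.3° / 1.4 ≈ 2.51 N.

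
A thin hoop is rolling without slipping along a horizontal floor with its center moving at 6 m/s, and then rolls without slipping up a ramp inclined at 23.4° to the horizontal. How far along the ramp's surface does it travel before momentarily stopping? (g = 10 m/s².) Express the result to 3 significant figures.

With I = MR², the ratio k = I/(MR²) is 1.
Pure rolling means v = ωR; then KE = ½Mv² + ½I(v/R)² = ½(1+k)Mv² = Mv².
Setting this equal to Mgh gives the vertical rise h = (1+k)v₀²/(2g) = 2×6²/(2×10) = 3.6 m.
Along the incline, d = h/sinθ = 3.6/sin23.4° ≈ 9.06 m.

d ≈ 9.06 m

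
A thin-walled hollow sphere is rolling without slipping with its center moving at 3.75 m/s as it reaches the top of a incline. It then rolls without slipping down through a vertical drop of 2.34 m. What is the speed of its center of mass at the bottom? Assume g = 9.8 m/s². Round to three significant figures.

For this body I = (2/3)MR², i.e. k = I/(MR²) = 2/3.
Pure rolling means v = ωR; then KE = ½Mv² + ½I(v/R)² = ½(1+k)Mv² = (5/6)Mv².
Conserving energy between top and bottom: (5/6)Mv² = (5/6)Mv₀² + Mgh, hence v² = v₀² + 2gh/(1+k).
v = √(3.75² + 2×9.8×2.34/1.667) = √41.58 ≈ 6.45 m/s.

v ≈ 6.45 m/s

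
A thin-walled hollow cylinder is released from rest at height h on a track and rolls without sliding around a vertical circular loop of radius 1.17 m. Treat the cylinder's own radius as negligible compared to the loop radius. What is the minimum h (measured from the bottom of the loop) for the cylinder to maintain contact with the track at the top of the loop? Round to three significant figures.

h_min ≈ 3.51 m

For this body I = MR², i.e. k = I/(MR²) = 1.
At the top of the loop, the minimum-contact condition is Mg = Mv_top²/r, so v_top² = gr.
With ω = v/R, the kinetic energy at speed v is ½(1+k)Mv² = Mv².
Energy conservation from release (height h) to the top (height 2r): Mgh = Mg(2r) + M·gr.
Thus h_min = 2r + (1+k)r/2 = r(2 + 2/2) = 1.17 × 3 ≈ 3.51 m.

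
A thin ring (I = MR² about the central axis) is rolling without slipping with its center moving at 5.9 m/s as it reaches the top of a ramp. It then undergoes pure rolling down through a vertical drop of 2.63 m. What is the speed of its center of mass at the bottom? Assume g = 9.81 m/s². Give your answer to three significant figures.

Here I = MR², so the shape factor k = I/(MR²) = 1.
Since it rolls without slipping, ω = v/R and KE = ½Mv² + ½Iω² = ½(1+k)Mv² = Mv².
Energy conservation: Mv₀² + Mgh = Mv², so v² = v₀² + 2gh/(1+k).
v = √(5.9² + 2×9.81×2.63/2) = √60.61 ≈ 7.79 m/s.

v ≈ 7.79 m/s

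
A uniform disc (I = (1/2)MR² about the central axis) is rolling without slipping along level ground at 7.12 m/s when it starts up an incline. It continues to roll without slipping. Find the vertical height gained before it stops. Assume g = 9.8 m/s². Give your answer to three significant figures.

h ≈ 3.88 m

With I = (1/2)MR², the ratio k = I/(MR²) is 0.5.
Since it rolls without slipping, ω = v/R and KE = ½Mv² + ½Iω² = ½(1+k)Mv² = (3/4)Mv².
All of this converts to potential energy at the highest point: (3/4)Mv₀² = Mgh.
Thus h = (1+k)v₀²/(2g) = 1.5 × 7.12² / (2 × 9.8) ≈ 3.88 m.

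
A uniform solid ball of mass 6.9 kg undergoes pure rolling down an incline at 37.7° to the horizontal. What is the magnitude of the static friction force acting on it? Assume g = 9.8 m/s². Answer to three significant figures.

f ≈ 11.8 N

With I = (2/5)MR², the ratio k = I/(MR²) is 0.4.
Along the incline Mg sinθ − f = Ma, and torque about the center fR = Iα = kMR²(a/R) gives f = kMa.
Combining, a = g sinθ/(1+k) and f = kMa = kMg sinθ/(1+k).
f = 0.4 × 6.9 × 9.8 × sin37.7° / 1.4 ≈ 11.8 N.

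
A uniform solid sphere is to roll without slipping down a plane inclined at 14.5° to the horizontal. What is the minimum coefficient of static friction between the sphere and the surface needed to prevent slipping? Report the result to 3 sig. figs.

μ_min ≈ 0.0739

For this body I = (2/5)MR², i.e. k = I/(MR²) = 0.4.
Translational: Mg sinθ − f = Ma. Rotational about the CM: fR = Iα = kMRa, so f = kMa.
These give a = g sinθ/(1+k) and the required friction f = kMg sinθ/(1+k).
With N = Mg cosθ, the no-slip condition f ≤ μN gives μ_min = f/N = k tanθ/(1+k).
μ_min = 0.4 × tan14.5° / 1.4 ≈ 0.0739.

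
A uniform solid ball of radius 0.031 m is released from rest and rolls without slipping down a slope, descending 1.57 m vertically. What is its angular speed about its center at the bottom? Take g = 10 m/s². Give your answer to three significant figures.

ω ≈ 153 rad/s

With I = (2/5)MR², the ratio k = I/(MR²) is 0.4.
Since it rolls without slipping, ω = v/R and KE = ½Mv² + ½Iω² = ½(1+k)Mv² = (7/10)Mv².
Energy conservation Mgh = ½(1+k)Mv² gives v = √(2gh/(1+k)) = √(2 × 10 × 1.57 / 1.4) = 4.736 m/s.
Then ω = v/R = 4.736 / 0.031 ≈ 153 rad/s.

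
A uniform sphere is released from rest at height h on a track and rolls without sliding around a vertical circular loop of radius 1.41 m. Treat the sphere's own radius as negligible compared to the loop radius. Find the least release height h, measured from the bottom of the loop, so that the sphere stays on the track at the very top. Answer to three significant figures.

Here I = (2/5)MR², so the shape factor k = I/(MR²) = 0.4.
At the top of the loop, the minimum-contact condition is Mg = Mv_top²/r, so v_top² = gr.
With ω = v/R, the kinetic energy at speed v is ½(1+k)Mv² = (7/10)Mv².
Energy conservation from release (height h) to the top (height 2r): Mgh = Mg(2r) + (7/10)M·gr.
Thus h_min = 2r + (1+k)r/2 = r(2 + 1.4/2) = 1.41 × 2.7 ≈ 3.81 m.

h_min ≈ 3.81 m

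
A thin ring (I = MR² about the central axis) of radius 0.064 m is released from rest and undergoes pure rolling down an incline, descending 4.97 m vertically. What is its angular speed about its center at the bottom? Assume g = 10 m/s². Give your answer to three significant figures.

The moment of inertia is MR², giving k ≡ I/(MR²) = 1.
The rolling condition ω = v/R makes the rotational term ½I(v/R)² = ½kMv², so KE_total = ½(1+k)Mv² = Mv².
Energy conservation Mgh = ½(1+k)Mv² gives v = √(2gh/(1+k)) = √(2 × 10 × 4.97 / 2) = 7.05 m/s.
Then ω = v/R = 7.05 / 0.064 ≈ 110 rad/s.

ω ≈ 110 rad/s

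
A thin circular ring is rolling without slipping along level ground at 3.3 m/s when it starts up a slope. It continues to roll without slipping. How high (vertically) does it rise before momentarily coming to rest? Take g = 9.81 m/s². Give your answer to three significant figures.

For this body I = MR², i.e. k = I/(MR²) = 1.
Since it rolls without slipping, ω = v/R and KE = ½Mv² + ½Iω² = ½(1+k)Mv² = Mv².
All of this converts to potential energy at the highest point: Mv₀² = Mgh.
Thus h = (1+k)v₀²/(2g) = 2 × 3.3² / (2 × 9.81) ≈ 1.11 m.

h ≈ 1.11 m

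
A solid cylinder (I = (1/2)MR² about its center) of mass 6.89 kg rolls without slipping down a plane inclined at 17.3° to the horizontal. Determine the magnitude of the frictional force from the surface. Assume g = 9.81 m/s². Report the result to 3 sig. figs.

f ≈ 6.70 N

Here I = (1/2)MR², so the shape factor k = I/(MR²) = 0.5.
Newton's second law down the slope: Mg sinθ − f = Ma. The torque equation fR = Iα (with α = a/R) gives f = kMa.
Combining, a = g sinθ/(1+k) and f = kMa = kMg sinθ/(1+k).
f = 0.5 × 6.89 × 9.81 × sin17.3° / 1.5 ≈ 6.70 N.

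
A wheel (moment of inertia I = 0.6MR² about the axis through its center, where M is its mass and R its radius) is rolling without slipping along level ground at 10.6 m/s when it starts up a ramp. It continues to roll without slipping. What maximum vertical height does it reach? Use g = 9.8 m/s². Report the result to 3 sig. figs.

For this body I = 0.6MR², i.e. k = I/(MR²) = 0.6.
Rolling without slipping gives ω = v/R, so the total kinetic energy is ½Mv² + ½Iω² = ½(1+k)Mv² = (4/5)Mv².
All of this converts to potential energy at the highest point: (4/5)Mv₀² = Mgh.
Thus h = (1+k)v₀²/(2g) = 1.6 × 10.6² / (2 × 9.8) ≈ 9.17 m.

h ≈ 9.17 m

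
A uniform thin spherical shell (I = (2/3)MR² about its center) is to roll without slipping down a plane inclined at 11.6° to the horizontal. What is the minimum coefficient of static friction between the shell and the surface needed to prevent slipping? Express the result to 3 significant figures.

For this body I = (2/3)MR², i.e. k = I/(MR²) = 2/3.
Along the incline Mg sinθ − f = Ma, and torque about the center fR = Iα = kMR²(a/R) gives f = kMa.
These give a = g sinθ/(1+k) and the required friction f = kMg sinθ/(1+k).
The normal force is N = Mg cosθ, so μ_min = f/N = k tanθ/(1+k).
μ_min = (2/3) × tan11.6° / 1.667 ≈ 0.0821.

μ_min ≈ 0.0821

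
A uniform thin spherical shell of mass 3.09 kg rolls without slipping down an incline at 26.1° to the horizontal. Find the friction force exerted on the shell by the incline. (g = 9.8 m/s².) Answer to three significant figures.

f ≈ 5.33 N

The moment of inertia is (2/3)MR², giving k ≡ I/(MR²) = 2/3.
Newton's second law down the slope: Mg sinθ − f = Ma. The torque equation fR = Iα (with α = a/R) gives f = kMa.
Combining, a = g sinθ/(1+k) and f = kMa = kMg sinθ/(1+k).
f = (2/3) × 3.09 × 9.8 × sin26.1° / 1.667 ≈ 5.33 N.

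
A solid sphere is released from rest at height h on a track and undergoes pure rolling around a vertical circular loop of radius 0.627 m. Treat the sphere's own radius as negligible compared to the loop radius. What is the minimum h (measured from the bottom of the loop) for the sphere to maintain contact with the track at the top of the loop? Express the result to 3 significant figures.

h_min ≈ 1.69 m

The moment of inertia is (2/5)MR², giving k ≡ I/(MR²) = 0.4.
At the top, contact is just lost when gravity alone supplies the centripetal force: Mg = Mv_top²/r, i.e. v_top² = gr.
With ω = v/R, the kinetic energy at speed v is ½(1+k)Mv² = (7/10)Mv².
Energy conservation from release (height h) to the top (height 2r): Mgh = Mg(2r) + (7/10)M·gr.
Thus h_min = 2r + (1+k)r/2 = r(2 + 1.4/2) = 0.627 × 2.7 ≈ 1.69 m.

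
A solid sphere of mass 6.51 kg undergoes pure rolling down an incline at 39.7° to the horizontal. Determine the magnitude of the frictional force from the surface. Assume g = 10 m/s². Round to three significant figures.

For this body I = (2/5)MR², i.e. k = I/(MR²) = 0.4.
Translational: Mg sinθ − f = Ma. Rotational about the CM: fR = Iα = kMRa, so f = kMa.
Combining, a = g sinθ/(1+k) and f = kMa = kMg sinθ/(1+k).
f = 0.4 × 6.51 × 10 × sin39.7° / 1.4 ≈ 11.9 N.

f ≈ 11.9 N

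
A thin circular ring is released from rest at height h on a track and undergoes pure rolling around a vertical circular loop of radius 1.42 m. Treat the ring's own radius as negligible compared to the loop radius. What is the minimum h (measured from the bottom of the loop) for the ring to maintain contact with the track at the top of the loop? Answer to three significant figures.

With I = MR², the ratio k = I/(MR²) is 1.
At the top of the loop, the minimum-contact condition is Mg = Mv_top²/r, so v_top² = gr.
With ω = v/R, the kinetic energy at speed v is ½(1+k)Mv² = Mv².
Energy conservation from release (height h) to the top (height 2r): Mgh = Mg(2r) + M·gr.
Thus h_min = 2r + (1+k)r/2 = r(2 + 2/2) = 1.42 × 3 ≈ 4.26 m.

h_min ≈ 4.26 m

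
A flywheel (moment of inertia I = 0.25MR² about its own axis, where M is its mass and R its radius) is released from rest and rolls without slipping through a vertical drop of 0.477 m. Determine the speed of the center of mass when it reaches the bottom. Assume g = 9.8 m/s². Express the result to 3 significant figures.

For this body I = 0.25MR², i.e. k = I/(MR²) = 0.25.
Pure rolling means v = ωR; then KE = ½Mv² + ½I(v/R)² = ½(1+k)Mv² = (5/8)Mv².
Energy conservation: Mgh = (5/8)Mv², so v = √(2gh/(1+k)) = √(2 × 9.8 × 0.477 / 1.25) ≈ 2.73 m/s.

v ≈ 2.73 m/s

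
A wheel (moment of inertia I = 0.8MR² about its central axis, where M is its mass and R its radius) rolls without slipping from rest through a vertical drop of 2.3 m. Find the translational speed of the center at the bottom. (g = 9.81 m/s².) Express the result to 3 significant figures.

Here I = 0.8MR², so the shape factor k = I/(MR²) = 0.8.
Rolling without slipping gives ω = v/R, so the total kinetic energy is ½Mv² + ½Iω² = ½(1+k)Mv² = (9/10)Mv².
Energy conservation: Mgh = (9/10)Mv², so v = √(2gh/(1+k)) = √(2 × 9.81 × 2.3 / 1.8) ≈ 5.01 m/s.

v ≈ 5.01 m/s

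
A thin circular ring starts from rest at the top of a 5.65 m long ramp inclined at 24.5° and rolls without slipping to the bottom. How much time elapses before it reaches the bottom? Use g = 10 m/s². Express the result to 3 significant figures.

t ≈ 2.33 s

With I = MR², the ratio k = I/(MR²) is 1.
Translational: Mg sinθ − f = Ma. Rotational about the CM: fR = Iα = kMRa, so f = kMa.
Hence a = g sinθ/(1+k) = 10×sin24.5°/2 = 2.073 m/s².
Starting from rest, L = ½at², so t = √(2L/a) = √(2×5.65/2.073) ≈ 2.33 s.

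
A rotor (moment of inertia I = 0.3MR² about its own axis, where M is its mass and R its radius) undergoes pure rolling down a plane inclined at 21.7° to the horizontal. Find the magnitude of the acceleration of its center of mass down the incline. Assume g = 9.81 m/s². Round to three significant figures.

With I = 0.3MR², the ratio k = I/(MR²) is 0.3.
Newton's second law down the slope: Mg sinθ − f = Ma. The torque equation fR = Iα (with α = a/R) gives f = kMa.
Eliminating f: Mg sinθ = (1+k)Ma, so a = g sinθ/(1+k) = 9.81 × sin21.7° / 1.3 ≈ 2.79 m/s².

a ≈ 2.79 m/s²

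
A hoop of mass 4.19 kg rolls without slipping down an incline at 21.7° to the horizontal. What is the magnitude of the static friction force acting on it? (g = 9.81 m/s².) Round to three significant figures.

f ≈ 7.60 N

The moment of inertia is MR², giving k ≡ I/(MR²) = 1.
Along the incline Mg sinθ − f = Ma, and torque about the center fR = Iα = kMR²(a/R) gives f = kMa.
Combining, a = g sinθ/(1+k) and f = kMa = kMg sinθ/(1+k).
f = 1 × 4.19 × 9.81 × sin21.7° / 2 ≈ 7.60 N.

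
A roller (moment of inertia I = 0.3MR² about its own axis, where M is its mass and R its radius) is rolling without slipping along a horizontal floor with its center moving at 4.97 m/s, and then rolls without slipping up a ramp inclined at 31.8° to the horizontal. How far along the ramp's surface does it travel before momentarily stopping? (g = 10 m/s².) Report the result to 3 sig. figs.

d ≈ 3.05 m

The moment of inertia is 0.3MR², giving k ≡ I/(MR²) = 0.3.
Rolling without slipping gives ω = v/R, so the total kinetic energy is ½Mv² + ½Iω² = ½(1+k)Mv² = (13/20)Mv².
Setting this equal to Mgh gives the vertical rise h = (1+k)v₀²/(2g) = 1.3×4.97²/(2×10) = 1.606 m.
The distance along the slope is d = h/sinθ = 1.606/sin31.8° ≈ 3.05 m.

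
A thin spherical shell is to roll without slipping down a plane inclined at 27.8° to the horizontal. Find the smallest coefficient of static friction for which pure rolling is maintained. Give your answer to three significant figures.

The moment of inertia is (2/3)MR², giving k ≡ I/(MR²) = 2/3.
Along the incline Mg sinθ − f = Ma, and torque about the center fR = Iα = kMR²(a/R) gives f = kMa.
These give a = g sinθ/(1+k) and the required friction f = kMg sinθ/(1+k).
The normal force is N = Mg cosθ, so μ_min = f/N = k tanθ/(1+k).
μ_min = (2/3) × tan27.8° / 1.667 ≈ 0.211.

μ_min ≈ 0.211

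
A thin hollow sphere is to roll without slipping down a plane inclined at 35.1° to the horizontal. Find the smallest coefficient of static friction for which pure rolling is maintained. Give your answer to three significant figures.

μ_min ≈ 0.281

For this body I = (2/3)MR², i.e. k = I/(MR²) = 2/3.
Translational: Mg sinθ − f = Ma. Rotational about the CM: fR = Iα = kMRa, so f = kMa.
These give a = g sinθ/(1+k) and the required friction f = kMg sinθ/(1+k).
With N = Mg cosθ, the no-slip condition f ≤ μN gives μ_min = f/N = k tanθ/(1+k).
μ_min = (2/3) × tan35.1° / 1.667 ≈ 0.281.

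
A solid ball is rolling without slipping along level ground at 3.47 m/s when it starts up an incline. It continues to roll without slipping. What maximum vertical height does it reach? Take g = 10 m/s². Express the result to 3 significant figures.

h ≈ 0.843 m

With I = (2/5)MR², the ratio k = I/(MR²) is 0.4.
Pure rolling means v = ωR; then KE = ½Mv² + ½I(v/R)² = ½(1+k)Mv² = (7/10)Mv².
At the top the kinetic energy is zero, so (7/10)Mv₀² = Mgh.
Thus h = (1+k)v₀²/(2g) = 1.4 × 3.47² / (2 × 10) ≈ 0.843 m.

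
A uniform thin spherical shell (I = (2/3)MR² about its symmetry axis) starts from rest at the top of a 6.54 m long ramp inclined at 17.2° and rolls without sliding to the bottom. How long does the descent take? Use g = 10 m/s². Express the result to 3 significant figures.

t ≈ 2.72 s

The moment of inertia is (2/3)MR², giving k ≡ I/(MR²) = 2/3.
Along the incline Mg sinθ − f = Ma, and torque about the center fR = Iα = kMR²(a/R) gives f = kMa.
Hence a = g sinθ/(1+k) = 10×sin17.2°/1.667 = 1.774 m/s².
Starting from rest, L = ½at², so t = √(2L/a) = √(2×6.54/1.774) ≈ 2.72 s.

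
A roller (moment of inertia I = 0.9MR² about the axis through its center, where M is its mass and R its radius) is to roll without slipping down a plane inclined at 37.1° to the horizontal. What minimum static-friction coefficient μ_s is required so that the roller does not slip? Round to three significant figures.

With I = 0.9MR², the ratio k = I/(MR²) is 0.9.
Translational: Mg sinθ − f = Ma. Rotational about the CM: fR = Iα = kMRa, so f = kMa.
These give a = g sinθ/(1+k) and the required friction f = kMg sinθ/(1+k).
With N = Mg cosθ, the no-slip condition f ≤ μN gives μ_min = f/N = k tanθ/(1+k).
μ_min = 0.9 × tan37.1° / 1.9 ≈ 0.358.

μ_min ≈ 0.358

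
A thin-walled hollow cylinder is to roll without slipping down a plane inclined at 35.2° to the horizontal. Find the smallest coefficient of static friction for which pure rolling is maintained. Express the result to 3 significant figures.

μ_min ≈ 0.353

Here I = MR², so the shape factor k = I/(MR²) = 1.
Translational: Mg sinθ − f = Ma. Rotational about the CM: fR = Iα = kMRa, so f = kMa.
These give a = g sinθ/(1+k) and the required friction f = kMg sinθ/(1+k).
With N = Mg cosθ, the no-slip condition f ≤ μN gives μ_min = f/N = k tanθ/(1+k).
μ_min = 1 × tan35.2° / 2 ≈ 0.353.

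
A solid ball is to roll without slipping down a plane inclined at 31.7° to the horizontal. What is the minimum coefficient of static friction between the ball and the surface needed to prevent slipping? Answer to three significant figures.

μ_min ≈ 0.176

Here I = (2/5)MR², so the shape factor k = I/(MR²) = 0.4.
Along the incline Mg sinθ − f = Ma, and torque about the center fR = Iα = kMR²(a/R) gives f = kMa.
These give a = g sinθ/(1+k) and the required friction f = kMg sinθ/(1+k).
The normal force is N = Mg cosθ, so μ_min = f/N = k tanθ/(1+k).
μ_min = 0.4 × tan31.7° / 1.4 ≈ 0.176.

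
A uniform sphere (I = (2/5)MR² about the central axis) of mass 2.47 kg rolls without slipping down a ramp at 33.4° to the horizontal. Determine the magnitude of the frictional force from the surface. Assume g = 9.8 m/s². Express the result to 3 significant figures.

f ≈ 3.81 N

For this body I = (2/5)MR², i.e. k = I/(MR²) = 0.4.
Translational: Mg sinθ − f = Ma. Rotational about the CM: fR = Iα = kMRa, so f = kMa.
Combining, a = g sinθ/(1+k) and f = kMa = kMg sinθ/(1+k).
f = 0.4 × 2.47 × 9.8 × sin33.4° / 1.4 ≈ 3.81 N.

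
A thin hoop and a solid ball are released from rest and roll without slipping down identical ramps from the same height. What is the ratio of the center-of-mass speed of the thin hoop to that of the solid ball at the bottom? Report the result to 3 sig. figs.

v_ratio ≈ 0.837

Each satisfies Mgh = ½(1+k)Mv² with k = I/(MR²), so v ∝ 1/√(1+k).
For the thin hoop k = 1; for the solid ball k = 0.4.
v₁/v₂ = √((1+k₂)/(1+k₁)) = √(1.4/2) ≈ 0.837.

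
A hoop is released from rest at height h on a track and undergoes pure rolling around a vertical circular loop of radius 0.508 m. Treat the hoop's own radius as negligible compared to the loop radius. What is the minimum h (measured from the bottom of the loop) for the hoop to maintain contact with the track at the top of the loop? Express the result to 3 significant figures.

h_min ≈ 1.52 m

With I = MR², the ratio k = I/(MR²) is 1.
At the top, contact is just lost when gravity alone supplies the centripetal force: Mg = Mv_top²/r, i.e. v_top² = gr.
With ω = v/R, the kinetic energy at speed v is ½(1+k)Mv² = Mv².
Energy conservation from release (height h) to the top (height 2r): Mgh = Mg(2r) + M·gr.
Thus h_min = 2r + (1+k)r/2 = r(2 + 2/2) = 0.508 × 3 ≈ 1.52 m.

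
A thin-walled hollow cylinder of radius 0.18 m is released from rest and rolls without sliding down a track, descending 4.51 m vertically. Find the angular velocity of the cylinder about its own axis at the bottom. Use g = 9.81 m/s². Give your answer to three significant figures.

ω ≈ 37.0 rad/s

The moment of inertia is MR², giving k ≡ I/(MR²) = 1.
Since it rolls without slipping, ω = v/R and KE = ½Mv² + ½Iω² = ½(1+k)Mv² = Mv².
Energy conservation Mgh = ½(1+k)Mv² gives v = √(2gh/(1+k)) = √(2 × 9.81 × 4.51 / 2) = 6.652 m/s.
Then ω = v/R = 6.652 / 0.18 ≈ 37.0 rad/s.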